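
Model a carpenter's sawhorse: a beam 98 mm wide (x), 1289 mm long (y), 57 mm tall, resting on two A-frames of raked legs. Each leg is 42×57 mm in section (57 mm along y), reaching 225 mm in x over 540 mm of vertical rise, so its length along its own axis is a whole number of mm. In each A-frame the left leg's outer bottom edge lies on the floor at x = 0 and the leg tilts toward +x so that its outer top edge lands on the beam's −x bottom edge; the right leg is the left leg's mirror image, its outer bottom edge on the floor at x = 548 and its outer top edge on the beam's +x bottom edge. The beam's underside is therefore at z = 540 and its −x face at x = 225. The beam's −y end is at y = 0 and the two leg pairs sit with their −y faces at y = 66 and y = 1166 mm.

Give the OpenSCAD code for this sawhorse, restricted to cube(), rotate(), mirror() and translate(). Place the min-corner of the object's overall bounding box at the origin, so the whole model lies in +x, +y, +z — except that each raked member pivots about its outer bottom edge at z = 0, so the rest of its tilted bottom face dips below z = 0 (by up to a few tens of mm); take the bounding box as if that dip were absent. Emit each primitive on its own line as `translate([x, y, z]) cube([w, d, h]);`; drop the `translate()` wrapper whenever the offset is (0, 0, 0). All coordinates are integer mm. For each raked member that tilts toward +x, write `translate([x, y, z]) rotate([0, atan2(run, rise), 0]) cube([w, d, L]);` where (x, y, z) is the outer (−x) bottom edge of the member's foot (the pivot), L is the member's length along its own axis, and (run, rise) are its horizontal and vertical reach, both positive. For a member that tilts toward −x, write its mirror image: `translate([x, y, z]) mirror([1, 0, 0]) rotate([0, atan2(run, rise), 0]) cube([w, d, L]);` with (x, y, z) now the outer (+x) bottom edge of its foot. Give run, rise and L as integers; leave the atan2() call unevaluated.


translate([225, 0, 540]) cube([98, 1289, 57]);
translate([0, 66, 0]) rotate([0, atan2(225, 540), 0]) cube([42, 57, 585]);
translate([548, 66, 0]) mirror([1, 0, 0]) rotate([0, atan2(225, 540), 0]) cube([42, 57, 585]);
translate([0, 1166, 0]) rotate([0, atan2(225, 540), 0]) cube([42, 57, 585]);
translate([548, 1166, 0]) mirror([1, 0, 0]) rotate([0, atan2(225, 540), 0]) cube([42, 57, 585]);


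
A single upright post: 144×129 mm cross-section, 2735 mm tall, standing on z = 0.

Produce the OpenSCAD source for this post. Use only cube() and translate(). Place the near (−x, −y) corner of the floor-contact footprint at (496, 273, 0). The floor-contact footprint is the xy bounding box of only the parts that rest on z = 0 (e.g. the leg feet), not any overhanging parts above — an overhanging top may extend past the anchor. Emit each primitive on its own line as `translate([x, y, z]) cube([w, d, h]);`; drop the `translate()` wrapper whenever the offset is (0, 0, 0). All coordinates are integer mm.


translate([496, 273, 0]) cube([144, 129, 2735]);


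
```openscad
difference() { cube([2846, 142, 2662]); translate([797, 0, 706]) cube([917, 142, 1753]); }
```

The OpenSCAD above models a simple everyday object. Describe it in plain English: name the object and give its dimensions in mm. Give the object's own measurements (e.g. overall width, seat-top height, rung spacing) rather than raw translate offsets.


A wall 2846 mm long (x), 142 mm thick (y), 2662 mm tall, with a rectangular window opening cut through it. The opening is 917 mm wide and 1753 mm tall; its sill is at z = 706 mm and its near (−x) edge is 797 mm from the wall's −x end. The opening passes through the full wall thickness.


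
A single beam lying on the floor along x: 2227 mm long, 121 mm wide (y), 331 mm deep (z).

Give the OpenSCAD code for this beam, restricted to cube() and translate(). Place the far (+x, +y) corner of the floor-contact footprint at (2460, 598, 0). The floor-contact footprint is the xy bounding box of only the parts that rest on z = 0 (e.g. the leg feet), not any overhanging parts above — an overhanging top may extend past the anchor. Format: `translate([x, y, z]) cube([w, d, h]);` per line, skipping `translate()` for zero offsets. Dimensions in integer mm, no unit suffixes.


translate([233, 477, 0]) cube([2227, 121, 331]);


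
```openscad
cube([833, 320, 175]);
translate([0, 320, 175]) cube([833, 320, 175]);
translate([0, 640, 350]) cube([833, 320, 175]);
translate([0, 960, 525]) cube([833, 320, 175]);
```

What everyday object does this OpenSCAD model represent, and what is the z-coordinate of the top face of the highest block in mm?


A staircase. The total rise is 700 mm.

4 identical blocks, each offset up and back from the previous — a staircase. Each step is 175 mm tall and there are 4 of them, so the total rise is 4 × 175 = 700 mm.


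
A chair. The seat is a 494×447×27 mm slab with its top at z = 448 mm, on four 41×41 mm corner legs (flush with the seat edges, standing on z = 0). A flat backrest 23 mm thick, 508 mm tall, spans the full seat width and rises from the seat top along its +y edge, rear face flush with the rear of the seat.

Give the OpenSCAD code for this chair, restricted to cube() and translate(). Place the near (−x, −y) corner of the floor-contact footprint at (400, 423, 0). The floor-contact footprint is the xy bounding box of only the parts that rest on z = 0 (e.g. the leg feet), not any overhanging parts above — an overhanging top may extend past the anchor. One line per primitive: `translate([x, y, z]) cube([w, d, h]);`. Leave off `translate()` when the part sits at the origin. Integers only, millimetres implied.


translate([400, 423, 421]) cube([494, 447, 27]);
translate([400, 423, 0]) cube([41, 41, 421]);
translate([853, 423, 0]) cube([41, 41, 421]);
translate([400, 829, 0]) cube([41, 41, 421]);
translate([853, 829, 0]) cube([41, 41, 421]);
translate([400, 847, 448]) cube([494, 23, 508]);


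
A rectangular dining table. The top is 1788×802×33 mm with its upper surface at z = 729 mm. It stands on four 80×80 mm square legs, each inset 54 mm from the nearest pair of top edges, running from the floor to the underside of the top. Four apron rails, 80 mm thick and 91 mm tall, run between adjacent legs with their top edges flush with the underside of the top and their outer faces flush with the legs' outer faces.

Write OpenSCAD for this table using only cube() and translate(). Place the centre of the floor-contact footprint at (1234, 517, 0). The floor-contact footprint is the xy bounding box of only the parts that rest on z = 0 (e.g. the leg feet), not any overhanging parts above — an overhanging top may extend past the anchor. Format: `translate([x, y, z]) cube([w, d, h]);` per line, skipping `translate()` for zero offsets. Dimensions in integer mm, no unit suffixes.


translate([340, 116, 696]) cube([1788, 802, 33]);
translate([394, 170, 0]) cube([80, 80, 696]);
translate([1994, 170, 0]) cube([80, 80, 696]);
translate([394, 784, 0]) cube([80, 80, 696]);
translate([1994, 784, 0]) cube([80, 80, 696]);
translate([474, 170, 605]) cube([1520, 80, 91]);
translate([474, 784, 605]) cube([1520, 80, 91]);
translate([394, 250, 605]) cube([80, 534, 91]);
translate([1994, 250, 605]) cube([80, 534, 91]);


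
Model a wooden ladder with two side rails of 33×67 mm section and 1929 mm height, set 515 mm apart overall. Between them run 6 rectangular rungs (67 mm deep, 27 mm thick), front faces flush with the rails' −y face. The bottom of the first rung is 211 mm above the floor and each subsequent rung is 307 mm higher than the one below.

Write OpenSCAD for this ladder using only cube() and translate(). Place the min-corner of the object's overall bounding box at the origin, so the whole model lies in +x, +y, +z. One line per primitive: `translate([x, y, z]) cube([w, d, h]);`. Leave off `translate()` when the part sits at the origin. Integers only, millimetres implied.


// rung span = 515 - 2*33 = 449
// rung[k] z = 211 + k*307
cube([33, 67, 1929]);
translate([482, 0, 0]) cube([33, 67, 1929]);
translate([33, 0, 211]) cube([449, 67, 27]);
translate([33, 0, 518]) cube([449, 67, 27]);
translate([33, 0, 825]) cube([449, 67, 27]);
translate([33, 0, 1132]) cube([449, 67, 27]);
translate([33, 0, 1439]) cube([449, 67, 27]);
translate([33, 0, 1746]) cube([449, 67, 27]);


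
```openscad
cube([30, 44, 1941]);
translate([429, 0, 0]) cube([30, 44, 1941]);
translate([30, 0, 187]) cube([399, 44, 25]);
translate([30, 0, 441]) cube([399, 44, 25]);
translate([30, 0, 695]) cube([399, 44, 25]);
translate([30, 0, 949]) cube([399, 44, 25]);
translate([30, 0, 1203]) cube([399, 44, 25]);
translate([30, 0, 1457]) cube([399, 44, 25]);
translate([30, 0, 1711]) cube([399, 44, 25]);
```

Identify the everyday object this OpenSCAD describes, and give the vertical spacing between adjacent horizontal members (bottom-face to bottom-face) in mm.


A ladder. The rung spacing is 254 mm.

Two tall 30×44 posts with 7 short bars between them — a ladder. Adjacent rungs sit at z = 187 and z = 441, so the spacing is 441 − 187 = 254 mm.


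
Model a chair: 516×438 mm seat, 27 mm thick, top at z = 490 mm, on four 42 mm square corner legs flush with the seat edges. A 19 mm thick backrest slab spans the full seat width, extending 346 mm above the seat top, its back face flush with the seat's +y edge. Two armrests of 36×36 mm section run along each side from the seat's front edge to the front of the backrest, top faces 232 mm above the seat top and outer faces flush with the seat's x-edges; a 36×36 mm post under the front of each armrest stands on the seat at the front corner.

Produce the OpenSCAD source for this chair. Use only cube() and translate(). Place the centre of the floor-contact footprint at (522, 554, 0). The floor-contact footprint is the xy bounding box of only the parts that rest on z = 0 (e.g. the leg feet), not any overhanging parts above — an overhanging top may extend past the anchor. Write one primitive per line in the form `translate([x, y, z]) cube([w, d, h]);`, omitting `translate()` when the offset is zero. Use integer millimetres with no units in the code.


translate([264, 335, 463]) cube([516, 438, 27]);
translate([264, 335, 0]) cube([42, 42, 463]);
translate([738, 335, 0]) cube([42, 42, 463]);
translate([264, 731, 0]) cube([42, 42, 463]);
translate([738, 731, 0]) cube([42, 42, 463]);
translate([264, 754, 490]) cube([516, 19, 346]);
translate([264, 335, 686]) cube([36, 419, 36]);
translate([744, 335, 686]) cube([36, 419, 36]);
translate([264, 335, 490]) cube([36, 36, 196]);
translate([744, 335, 490]) cube([36, 36, 196]);


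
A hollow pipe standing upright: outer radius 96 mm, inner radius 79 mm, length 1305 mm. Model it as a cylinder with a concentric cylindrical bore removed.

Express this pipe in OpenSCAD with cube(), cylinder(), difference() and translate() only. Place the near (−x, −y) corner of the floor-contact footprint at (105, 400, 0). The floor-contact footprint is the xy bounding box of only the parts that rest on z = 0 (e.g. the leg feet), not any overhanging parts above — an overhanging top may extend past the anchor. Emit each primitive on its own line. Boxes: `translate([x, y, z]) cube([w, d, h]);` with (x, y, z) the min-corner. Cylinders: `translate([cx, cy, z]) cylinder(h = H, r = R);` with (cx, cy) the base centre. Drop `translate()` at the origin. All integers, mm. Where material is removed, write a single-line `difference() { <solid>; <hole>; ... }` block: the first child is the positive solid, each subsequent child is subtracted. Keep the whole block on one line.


difference() { translate([201, 496, 0]) cylinder(h = 1305, r = 96); translate([201, 496, 0]) cylinder(h = 1305, r = 79); }


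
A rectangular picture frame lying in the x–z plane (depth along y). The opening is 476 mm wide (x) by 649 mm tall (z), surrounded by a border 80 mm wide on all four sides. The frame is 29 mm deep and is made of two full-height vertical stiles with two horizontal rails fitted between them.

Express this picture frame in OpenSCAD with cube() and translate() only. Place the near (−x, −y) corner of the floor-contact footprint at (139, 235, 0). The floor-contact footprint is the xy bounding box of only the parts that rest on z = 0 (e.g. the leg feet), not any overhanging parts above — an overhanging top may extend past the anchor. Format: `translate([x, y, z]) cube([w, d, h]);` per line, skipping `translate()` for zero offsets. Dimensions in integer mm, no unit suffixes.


translate([139, 235, 0]) cube([80, 29, 809]);
translate([695, 235, 0]) cube([80, 29, 809]);
translate([219, 235, 0]) cube([476, 29, 80]);
translate([219, 235, 729]) cube([476, 29, 80]);


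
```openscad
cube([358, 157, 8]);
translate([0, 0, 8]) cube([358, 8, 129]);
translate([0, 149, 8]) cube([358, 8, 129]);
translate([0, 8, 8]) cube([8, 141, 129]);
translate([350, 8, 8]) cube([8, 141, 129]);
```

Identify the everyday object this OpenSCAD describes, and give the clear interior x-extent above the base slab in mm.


An open box. The internal width is 342 mm.

A 358×157 base slab with four walls standing on it — an open box. The base is 358 mm wide and the walls are 8 mm thick, so the internal width is 358 − 2 × 8 = 342 mm.


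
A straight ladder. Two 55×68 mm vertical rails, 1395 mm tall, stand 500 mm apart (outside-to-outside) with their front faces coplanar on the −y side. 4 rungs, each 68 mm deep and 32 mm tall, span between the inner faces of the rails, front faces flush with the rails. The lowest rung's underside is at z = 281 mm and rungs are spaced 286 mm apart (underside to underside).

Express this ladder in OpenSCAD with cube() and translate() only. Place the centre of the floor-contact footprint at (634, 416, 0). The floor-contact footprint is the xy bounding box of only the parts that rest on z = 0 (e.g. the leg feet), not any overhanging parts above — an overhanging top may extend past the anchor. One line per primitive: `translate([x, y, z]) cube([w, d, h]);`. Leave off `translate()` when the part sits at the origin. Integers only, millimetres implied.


translate([384, 382, 0]) cube([55, 68, 1395]);
translate([829, 382, 0]) cube([55, 68, 1395]);
translate([439, 382, 281]) cube([390, 68, 32]);
translate([439, 382, 567]) cube([390, 68, 32]);
translate([439, 382, 853]) cube([390, 68, 32]);
translate([439, 382, 1139]) cube([390, 68, 32]);


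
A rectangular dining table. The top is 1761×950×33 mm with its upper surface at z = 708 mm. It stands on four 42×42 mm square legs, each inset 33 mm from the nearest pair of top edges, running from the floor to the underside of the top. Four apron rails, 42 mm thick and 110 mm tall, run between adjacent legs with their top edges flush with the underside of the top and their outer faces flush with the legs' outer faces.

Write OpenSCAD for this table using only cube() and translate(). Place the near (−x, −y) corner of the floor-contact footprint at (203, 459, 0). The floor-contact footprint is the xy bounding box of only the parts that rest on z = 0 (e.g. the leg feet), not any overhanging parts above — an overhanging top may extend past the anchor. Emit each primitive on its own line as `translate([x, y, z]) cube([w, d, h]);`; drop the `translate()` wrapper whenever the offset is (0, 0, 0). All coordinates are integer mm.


translate([170, 426, 675]) cube([1761, 950, 33]);
translate([203, 459, 0]) cube([42, 42, 675]);
translate([1856, 459, 0]) cube([42, 42, 675]);
translate([203, 1301, 0]) cube([42, 42, 675]);
translate([1856, 1301, 0]) cube([42, 42, 675]);
translate([245, 459, 565]) cube([1611, 42, 110]);
translate([245, 1301, 565]) cube([1611, 42, 110]);
translate([203, 501, 565]) cube([42, 800, 110]);
translate([1856, 501, 565]) cube([42, 800, 110]);


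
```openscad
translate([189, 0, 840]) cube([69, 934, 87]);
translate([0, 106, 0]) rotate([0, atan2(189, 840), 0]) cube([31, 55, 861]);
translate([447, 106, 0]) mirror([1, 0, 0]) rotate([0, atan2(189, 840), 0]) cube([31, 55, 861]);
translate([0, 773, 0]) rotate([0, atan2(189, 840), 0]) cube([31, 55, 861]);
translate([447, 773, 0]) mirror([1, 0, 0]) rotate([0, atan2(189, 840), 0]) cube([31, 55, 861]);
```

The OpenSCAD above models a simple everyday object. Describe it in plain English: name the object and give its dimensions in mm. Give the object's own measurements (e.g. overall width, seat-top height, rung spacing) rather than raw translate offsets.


A sawhorse. A 69×934×87 mm beam (x, y, z) sits on two A-frame leg pairs. Each pair is two raked legs of 31×55 mm section (55 mm along y) splaying symmetrically in x. Each leg rises 840 mm vertically over 189 mm of horizontal reach and is 861 mm long along its own axis. Every leg's outer bottom edge rests on the floor and its outer top edge meets a bottom edge of the beam — the left legs (tilting toward +x) meet the beam's −x bottom edge, the right legs (their mirror images, tilting toward −x) meet its +x bottom edge — so the leg tops tuck under the beam, the beam's underside is 840 mm above the floor, and the feet are 447 mm apart outside-to-outside with the beam centred between them. The two leg pairs are set in 106 mm from either end of the beam.


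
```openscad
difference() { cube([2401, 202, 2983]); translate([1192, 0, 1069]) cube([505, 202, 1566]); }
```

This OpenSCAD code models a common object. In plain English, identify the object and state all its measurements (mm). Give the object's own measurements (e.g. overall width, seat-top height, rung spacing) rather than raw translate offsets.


A wall 2401 mm long (x), 202 mm thick (y), 2983 mm tall, with a rectangular window opening cut through it. The opening is 505 mm wide and 1566 mm tall; its sill is at z = 1069 mm and its near (−x) edge is 1192 mm from the wall's −x end. The opening passes through the full wall thickness.


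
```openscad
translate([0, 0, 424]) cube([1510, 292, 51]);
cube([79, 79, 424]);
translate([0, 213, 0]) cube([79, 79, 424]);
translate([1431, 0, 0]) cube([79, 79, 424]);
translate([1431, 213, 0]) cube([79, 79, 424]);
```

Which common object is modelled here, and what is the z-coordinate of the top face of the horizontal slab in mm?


A bench. The seat-top height is 475 mm.

A long slab on four corner posts — a bench. The slab sits at z = 424 with thickness 51, so the top is 424 + 51 = 475 mm.


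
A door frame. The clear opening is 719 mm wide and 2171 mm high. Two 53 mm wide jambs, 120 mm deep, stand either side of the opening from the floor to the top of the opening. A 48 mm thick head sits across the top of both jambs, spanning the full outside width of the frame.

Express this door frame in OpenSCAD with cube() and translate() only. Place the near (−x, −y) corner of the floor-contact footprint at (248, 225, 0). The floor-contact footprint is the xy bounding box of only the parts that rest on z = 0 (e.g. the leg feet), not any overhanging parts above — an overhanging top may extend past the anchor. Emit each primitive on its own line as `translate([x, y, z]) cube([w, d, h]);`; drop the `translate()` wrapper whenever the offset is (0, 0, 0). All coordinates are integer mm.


translate([248, 225, 0]) cube([53, 120, 2171]);
translate([1020, 225, 0]) cube([53, 120, 2171]);
translate([248, 225, 2171]) cube([825, 120, 48]);


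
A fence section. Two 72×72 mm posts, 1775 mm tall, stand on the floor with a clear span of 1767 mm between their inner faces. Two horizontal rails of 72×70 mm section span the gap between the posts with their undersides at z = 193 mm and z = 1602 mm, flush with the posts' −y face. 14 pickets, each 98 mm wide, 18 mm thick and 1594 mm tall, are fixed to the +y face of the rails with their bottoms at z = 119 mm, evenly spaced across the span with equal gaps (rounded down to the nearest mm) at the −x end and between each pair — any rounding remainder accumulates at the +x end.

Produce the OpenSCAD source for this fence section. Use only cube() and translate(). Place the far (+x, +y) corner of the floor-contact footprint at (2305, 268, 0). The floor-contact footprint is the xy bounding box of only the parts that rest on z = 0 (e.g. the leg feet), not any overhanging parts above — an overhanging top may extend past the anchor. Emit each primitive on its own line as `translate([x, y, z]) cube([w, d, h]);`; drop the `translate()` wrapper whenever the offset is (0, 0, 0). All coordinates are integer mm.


translate([394, 196, 0]) cube([72, 72, 1775]);
translate([2233, 196, 0]) cube([72, 72, 1775]);
translate([466, 196, 193]) cube([1767, 72, 70]);
translate([466, 196, 1602]) cube([1767, 72, 70]);
translate([492, 268, 119]) cube([98, 18, 1594]);
translate([616, 268, 119]) cube([98, 18, 1594]);
translate([740, 268, 119]) cube([98, 18, 1594]);
translate([864, 268, 119]) cube([98, 18, 1594]);
translate([988, 268, 119]) cube([98, 18, 1594]);
translate([1112, 268, 119]) cube([98, 18, 1594]);
translate([1236, 268, 119]) cube([98, 18, 1594]);
translate([1360, 268, 119]) cube([98, 18, 1594]);
translate([1484, 268, 119]) cube([98, 18, 1594]);
translate([1608, 268, 119]) cube([98, 18, 1594]);
translate([1732, 268, 119]) cube([98, 18, 1594]);
translate([1856, 268, 119]) cube([98, 18, 1594]);
translate([1980, 268, 119]) cube([98, 18, 1594]);
translate([2104, 268, 119]) cube([98, 18, 1594]);


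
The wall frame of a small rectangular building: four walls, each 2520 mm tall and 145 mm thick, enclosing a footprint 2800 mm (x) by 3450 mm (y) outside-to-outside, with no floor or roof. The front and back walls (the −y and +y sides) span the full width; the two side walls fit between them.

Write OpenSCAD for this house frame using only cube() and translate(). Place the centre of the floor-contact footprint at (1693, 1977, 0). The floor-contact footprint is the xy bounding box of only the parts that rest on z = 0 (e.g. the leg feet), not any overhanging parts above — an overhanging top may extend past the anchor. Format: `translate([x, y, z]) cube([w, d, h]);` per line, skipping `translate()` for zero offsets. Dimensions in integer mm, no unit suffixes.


translate([293, 252, 0]) cube([2800, 145, 2520]);
translate([293, 3557, 0]) cube([2800, 145, 2520]);
translate([293, 397, 0]) cube([145, 3160, 2520]);
translate([2948, 397, 0]) cube([145, 3160, 2520]);


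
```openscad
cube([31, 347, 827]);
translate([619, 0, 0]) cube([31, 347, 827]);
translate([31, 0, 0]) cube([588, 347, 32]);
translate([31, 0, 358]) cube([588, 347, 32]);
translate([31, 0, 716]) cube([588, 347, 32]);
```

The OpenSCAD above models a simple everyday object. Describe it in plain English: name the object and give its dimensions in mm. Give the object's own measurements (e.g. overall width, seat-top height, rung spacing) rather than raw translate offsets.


An open bookshelf. Two side panels, each 31 mm thick, 347 mm deep and 827 mm tall, stand 650 mm apart (outside-to-outside). Between them sit 3 shelves, each 32 mm thick and 347 mm deep, spanning the full gap between the sides. The bottom shelf rests on the floor (its underside at z = 0) and the clear gap between one shelf's top and the next shelf's underside is 326 mm.


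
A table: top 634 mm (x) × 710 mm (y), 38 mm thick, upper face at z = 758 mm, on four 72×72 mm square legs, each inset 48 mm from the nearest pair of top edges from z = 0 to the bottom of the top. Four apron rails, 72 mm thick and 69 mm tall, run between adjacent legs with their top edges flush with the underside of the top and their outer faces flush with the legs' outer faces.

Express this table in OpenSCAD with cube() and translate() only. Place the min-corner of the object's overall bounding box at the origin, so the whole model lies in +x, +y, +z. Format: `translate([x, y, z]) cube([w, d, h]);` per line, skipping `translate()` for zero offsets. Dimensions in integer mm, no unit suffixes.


// leg_h = 758 - 38 = 720
// apron z = 720 - 69 = 651
translate([0, 0, 720]) cube([634, 710, 38]);
translate([48, 48, 0]) cube([72, 72, 720]);
translate([514, 48, 0]) cube([72, 72, 720]);
translate([48, 590, 0]) cube([72, 72, 720]);
translate([514, 590, 0]) cube([72, 72, 720]);
translate([120, 48, 651]) cube([394, 72, 69]);
translate([120, 590, 651]) cube([394, 72, 69]);
translate([48, 120, 651]) cube([72, 470, 69]);
translate([514, 120, 651]) cube([72, 470, 69]);


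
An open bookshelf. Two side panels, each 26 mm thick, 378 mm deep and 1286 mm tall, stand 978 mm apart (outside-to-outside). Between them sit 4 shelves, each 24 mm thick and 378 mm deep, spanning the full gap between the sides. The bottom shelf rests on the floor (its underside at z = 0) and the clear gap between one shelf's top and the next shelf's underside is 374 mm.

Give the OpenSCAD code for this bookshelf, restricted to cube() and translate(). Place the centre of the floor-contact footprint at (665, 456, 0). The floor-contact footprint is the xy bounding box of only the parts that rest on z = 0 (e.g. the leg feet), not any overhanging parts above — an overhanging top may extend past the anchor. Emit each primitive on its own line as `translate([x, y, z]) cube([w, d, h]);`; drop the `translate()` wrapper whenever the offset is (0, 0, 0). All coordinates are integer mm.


translate([176, 267, 0]) cube([26, 378, 1286]);
translate([1128, 267, 0]) cube([26, 378, 1286]);
translate([202, 267, 0]) cube([926, 378, 24]);
translate([202, 267, 398]) cube([926, 378, 24]);
translate([202, 267, 796]) cube([926, 378, 24]);
translate([202, 267, 1194]) cube([926, 378, 24]);


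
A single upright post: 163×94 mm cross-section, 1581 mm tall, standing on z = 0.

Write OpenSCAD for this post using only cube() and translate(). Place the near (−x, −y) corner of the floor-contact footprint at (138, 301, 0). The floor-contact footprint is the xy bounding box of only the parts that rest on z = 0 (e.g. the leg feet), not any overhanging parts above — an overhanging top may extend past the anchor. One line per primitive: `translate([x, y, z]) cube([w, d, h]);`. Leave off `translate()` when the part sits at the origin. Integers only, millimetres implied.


translate([138, 301, 0]) cube([163, 94, 1581]);


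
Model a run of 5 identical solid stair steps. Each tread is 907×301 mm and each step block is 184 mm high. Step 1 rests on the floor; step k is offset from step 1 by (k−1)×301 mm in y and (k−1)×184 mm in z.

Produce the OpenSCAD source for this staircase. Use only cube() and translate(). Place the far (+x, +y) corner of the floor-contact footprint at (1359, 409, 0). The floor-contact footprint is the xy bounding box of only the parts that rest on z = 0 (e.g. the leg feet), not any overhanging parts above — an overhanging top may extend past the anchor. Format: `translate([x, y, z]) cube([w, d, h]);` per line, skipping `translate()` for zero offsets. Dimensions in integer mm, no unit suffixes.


translate([452, 108, 0]) cube([907, 301, 184]);
translate([452, 409, 184]) cube([907, 301, 184]);
translate([452, 710, 368]) cube([907, 301, 184]);
translate([452, 1011, 552]) cube([907, 301, 184]);
translate([452, 1312, 736]) cube([907, 301, 184]);


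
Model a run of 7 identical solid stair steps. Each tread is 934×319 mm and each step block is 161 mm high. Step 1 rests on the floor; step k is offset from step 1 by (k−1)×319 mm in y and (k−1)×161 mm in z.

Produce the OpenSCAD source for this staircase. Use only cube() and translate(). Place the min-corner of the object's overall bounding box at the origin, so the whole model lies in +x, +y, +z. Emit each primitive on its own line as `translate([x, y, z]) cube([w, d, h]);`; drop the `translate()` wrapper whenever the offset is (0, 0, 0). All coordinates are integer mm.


cube([934, 319, 161]);
translate([0, 319, 161]) cube([934, 319, 161]);
translate([0, 638, 322]) cube([934, 319, 161]);
translate([0, 957, 483]) cube([934, 319, 161]);
translate([0, 1276, 644]) cube([934, 319, 161]);
translate([0, 1595, 805]) cube([934, 319, 161]);
translate([0, 1914, 966]) cube([934, 319, 161]);


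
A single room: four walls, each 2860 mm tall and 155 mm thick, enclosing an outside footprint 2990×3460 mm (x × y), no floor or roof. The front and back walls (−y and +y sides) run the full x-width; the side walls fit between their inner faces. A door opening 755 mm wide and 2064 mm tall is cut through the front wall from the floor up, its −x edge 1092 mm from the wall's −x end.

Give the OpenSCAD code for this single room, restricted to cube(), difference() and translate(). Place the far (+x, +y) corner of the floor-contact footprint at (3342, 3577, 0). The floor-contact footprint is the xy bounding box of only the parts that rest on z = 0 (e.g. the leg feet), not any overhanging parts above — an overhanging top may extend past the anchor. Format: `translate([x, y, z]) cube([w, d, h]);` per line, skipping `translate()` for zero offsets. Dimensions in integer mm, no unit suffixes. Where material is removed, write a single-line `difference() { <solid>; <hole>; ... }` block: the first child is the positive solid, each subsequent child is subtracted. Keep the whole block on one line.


difference() { translate([352, 117, 0]) cube([2990, 155, 2860]); translate([1444, 117, 0]) cube([755, 155, 2064]); }
translate([352, 3422, 0]) cube([2990, 155, 2860]);
translate([352, 272, 0]) cube([155, 3150, 2860]);
translate([3187, 272, 0]) cube([155, 3150, 2860]);


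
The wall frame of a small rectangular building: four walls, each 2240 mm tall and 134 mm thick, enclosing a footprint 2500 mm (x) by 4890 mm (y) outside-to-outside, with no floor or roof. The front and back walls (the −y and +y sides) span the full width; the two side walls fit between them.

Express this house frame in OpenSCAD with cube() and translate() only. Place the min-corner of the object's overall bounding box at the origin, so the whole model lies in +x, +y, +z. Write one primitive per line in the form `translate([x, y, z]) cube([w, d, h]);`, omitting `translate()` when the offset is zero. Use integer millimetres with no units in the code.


cube([2500, 134, 2240]);
translate([0, 4756, 0]) cube([2500, 134, 2240]);
translate([0, 134, 0]) cube([134, 4622, 2240]);
translate([2366, 134, 0]) cube([134, 4622, 2240]);


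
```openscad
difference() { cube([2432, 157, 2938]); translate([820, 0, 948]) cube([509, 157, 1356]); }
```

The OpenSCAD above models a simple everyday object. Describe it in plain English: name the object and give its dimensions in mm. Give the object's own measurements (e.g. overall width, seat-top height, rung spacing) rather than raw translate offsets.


A wall 2432 mm long (x), 157 mm thick (y), 2938 mm tall, with a rectangular window opening cut through it. The opening is 509 mm wide and 1356 mm tall; its sill is at z = 948 mm and its near (−x) edge is 820 mm from the wall's −x end. The opening passes through the full wall thickness.


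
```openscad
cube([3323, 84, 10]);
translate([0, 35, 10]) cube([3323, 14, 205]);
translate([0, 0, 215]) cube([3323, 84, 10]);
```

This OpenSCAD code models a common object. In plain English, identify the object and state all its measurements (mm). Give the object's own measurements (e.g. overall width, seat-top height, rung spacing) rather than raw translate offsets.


An I-beam lying along x, 3323 mm long. Overall section height 225 mm. Two flanges 84 mm wide (y) and 10 mm thick, one on the floor and one at the top; a web 14 mm thick runs between them, centred on the flange width.


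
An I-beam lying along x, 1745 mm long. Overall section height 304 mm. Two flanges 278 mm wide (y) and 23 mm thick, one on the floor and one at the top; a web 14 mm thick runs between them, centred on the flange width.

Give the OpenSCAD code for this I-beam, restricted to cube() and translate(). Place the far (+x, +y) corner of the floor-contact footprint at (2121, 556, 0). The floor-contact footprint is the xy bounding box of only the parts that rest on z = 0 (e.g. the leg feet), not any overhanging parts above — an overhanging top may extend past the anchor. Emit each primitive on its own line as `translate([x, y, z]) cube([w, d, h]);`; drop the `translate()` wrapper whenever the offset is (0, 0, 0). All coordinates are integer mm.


translate([376, 278, 0]) cube([1745, 278, 23]);
translate([376, 410, 23]) cube([1745, 14, 258]);
translate([376, 278, 281]) cube([1745, 278, 23]);


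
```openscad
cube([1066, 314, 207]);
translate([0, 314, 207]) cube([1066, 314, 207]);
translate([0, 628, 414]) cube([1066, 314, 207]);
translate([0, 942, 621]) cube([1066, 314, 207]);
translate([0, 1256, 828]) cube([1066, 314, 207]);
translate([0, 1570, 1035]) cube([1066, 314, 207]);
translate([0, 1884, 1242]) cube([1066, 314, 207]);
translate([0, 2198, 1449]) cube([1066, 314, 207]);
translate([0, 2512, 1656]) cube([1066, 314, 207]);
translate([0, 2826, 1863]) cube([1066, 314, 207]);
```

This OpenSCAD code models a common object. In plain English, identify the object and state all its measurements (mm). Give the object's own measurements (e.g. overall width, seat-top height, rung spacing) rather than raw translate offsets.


A straight staircase of 10 solid steps. Each step is 1066 mm wide (x), 314 mm deep (y, the going) and 207 mm tall (the rise). The first step rests on the floor; each subsequent step sits one going further in +y and one rise higher in +z, directly behind and above the previous step with no overlap.


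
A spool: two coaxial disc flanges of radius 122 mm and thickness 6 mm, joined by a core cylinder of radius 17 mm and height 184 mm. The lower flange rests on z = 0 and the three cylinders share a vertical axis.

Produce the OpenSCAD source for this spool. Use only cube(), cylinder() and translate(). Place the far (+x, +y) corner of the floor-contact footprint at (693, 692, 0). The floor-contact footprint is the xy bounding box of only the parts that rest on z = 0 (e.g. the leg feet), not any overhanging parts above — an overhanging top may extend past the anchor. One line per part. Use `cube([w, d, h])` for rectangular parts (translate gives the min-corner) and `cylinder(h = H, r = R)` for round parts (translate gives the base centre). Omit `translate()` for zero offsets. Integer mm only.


translate([571, 570, 0]) cylinder(h = 6, r = 122);
translate([571, 570, 6]) cylinder(h = 184, r = 17);
translate([571, 570, 190]) cylinder(h = 6, r = 122);


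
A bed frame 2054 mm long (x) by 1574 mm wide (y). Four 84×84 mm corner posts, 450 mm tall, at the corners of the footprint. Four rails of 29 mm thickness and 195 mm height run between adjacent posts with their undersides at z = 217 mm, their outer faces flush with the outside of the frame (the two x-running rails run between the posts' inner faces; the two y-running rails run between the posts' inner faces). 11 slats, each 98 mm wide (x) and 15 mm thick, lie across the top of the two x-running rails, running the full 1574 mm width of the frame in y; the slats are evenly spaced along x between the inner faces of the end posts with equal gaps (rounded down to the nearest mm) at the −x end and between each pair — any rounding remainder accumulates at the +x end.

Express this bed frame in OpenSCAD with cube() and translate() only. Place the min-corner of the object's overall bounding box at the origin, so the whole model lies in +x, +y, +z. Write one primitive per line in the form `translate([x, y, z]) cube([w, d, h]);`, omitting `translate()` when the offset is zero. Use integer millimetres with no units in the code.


// slat z = rail_z + rail_h = 217 + 195 = 412
// slat gap = ⌊(1886 − 11·98) / 12⌋ = 67
cube([84, 84, 450]);
translate([0, 1490, 0]) cube([84, 84, 450]);
translate([1970, 0, 0]) cube([84, 84, 450]);
translate([1970, 1490, 0]) cube([84, 84, 450]);
translate([84, 0, 217]) cube([1886, 29, 195]);
translate([84, 1545, 217]) cube([1886, 29, 195]);
translate([0, 84, 217]) cube([29, 1406, 195]);
translate([2025, 84, 217]) cube([29, 1406, 195]);
translate([151, 0, 412]) cube([98, 1574, 15]);
translate([316, 0, 412]) cube([98, 1574, 15]);
translate([481, 0, 412]) cube([98, 1574, 15]);
translate([646, 0, 412]) cube([98, 1574, 15]);
translate([811, 0, 412]) cube([98, 1574, 15]);
translate([976, 0, 412]) cube([98, 1574, 15]);
translate([1141, 0, 412]) cube([98, 1574, 15]);
translate([1306, 0, 412]) cube([98, 1574, 15]);
translate([1471, 0, 412]) cube([98, 1574, 15]);
translate([1636, 0, 412]) cube([98, 1574, 15]);
translate([1801, 0, 412]) cube([98, 1574, 15]);


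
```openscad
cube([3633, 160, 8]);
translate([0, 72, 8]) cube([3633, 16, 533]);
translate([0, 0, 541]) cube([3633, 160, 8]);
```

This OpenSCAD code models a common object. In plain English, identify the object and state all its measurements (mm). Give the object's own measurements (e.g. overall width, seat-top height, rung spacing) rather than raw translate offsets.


An I-beam lying along x, 3633 mm long. Overall section height 549 mm. Two flanges 160 mm wide (y) and 8 mm thick, one on the floor and one at the top; a web 16 mm thick runs between them, centred on the flange width.


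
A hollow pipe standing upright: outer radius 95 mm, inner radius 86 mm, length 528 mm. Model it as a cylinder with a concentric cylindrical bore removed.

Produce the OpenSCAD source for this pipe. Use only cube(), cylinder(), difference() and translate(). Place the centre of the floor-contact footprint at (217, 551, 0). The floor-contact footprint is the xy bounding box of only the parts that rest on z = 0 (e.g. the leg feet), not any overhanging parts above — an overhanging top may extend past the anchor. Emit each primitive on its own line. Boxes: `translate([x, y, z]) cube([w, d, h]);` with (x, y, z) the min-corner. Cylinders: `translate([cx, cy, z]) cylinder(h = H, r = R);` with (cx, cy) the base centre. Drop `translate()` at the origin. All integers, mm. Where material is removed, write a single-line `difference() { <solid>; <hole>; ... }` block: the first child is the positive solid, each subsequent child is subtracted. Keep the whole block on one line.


difference() { translate([217, 551, 0]) cylinder(h = 528, r = 95); translate([217, 551, 0]) cylinder(h = 528, r = 86); }


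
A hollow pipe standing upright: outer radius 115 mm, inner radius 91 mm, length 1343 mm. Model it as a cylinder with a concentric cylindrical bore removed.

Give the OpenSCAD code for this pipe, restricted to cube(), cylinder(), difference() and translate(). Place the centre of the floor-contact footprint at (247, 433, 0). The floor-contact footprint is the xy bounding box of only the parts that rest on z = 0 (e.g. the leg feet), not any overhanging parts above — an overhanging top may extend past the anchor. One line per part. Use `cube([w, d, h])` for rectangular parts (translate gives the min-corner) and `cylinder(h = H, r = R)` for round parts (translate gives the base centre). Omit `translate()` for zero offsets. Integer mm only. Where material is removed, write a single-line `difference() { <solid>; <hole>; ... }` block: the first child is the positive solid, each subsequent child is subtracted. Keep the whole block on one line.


difference() { translate([247, 433, 0]) cylinder(h = 1343, r = 115); translate([247, 433, 0]) cylinder(h = 1343, r = 91); }


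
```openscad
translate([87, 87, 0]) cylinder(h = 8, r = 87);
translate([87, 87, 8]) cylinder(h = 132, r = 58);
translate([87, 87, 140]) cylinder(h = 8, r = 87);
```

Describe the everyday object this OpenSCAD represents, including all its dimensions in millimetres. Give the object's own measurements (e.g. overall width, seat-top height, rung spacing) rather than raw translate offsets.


A spool: two coaxial disc flanges of radius 87 mm and thickness 8 mm, joined by a core cylinder of radius 58 mm and height 132 mm. The lower flange rests on z = 0 and the three cylinders share a vertical axis.


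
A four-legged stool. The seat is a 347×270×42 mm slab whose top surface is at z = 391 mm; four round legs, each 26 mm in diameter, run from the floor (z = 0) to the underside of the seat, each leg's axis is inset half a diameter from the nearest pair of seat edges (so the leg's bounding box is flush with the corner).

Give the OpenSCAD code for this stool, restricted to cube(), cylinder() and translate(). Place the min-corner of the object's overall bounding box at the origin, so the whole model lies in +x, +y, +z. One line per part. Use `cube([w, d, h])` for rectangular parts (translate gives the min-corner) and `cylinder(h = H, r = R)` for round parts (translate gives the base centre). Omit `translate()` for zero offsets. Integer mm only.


// leg_h = 391 - 42 = 349
translate([0, 0, 349]) cube([347, 270, 42]);
translate([13, 13, 0]) cylinder(h = 349, r = 13);
translate([334, 13, 0]) cylinder(h = 349, r = 13);
translate([13, 257, 0]) cylinder(h = 349, r = 13);
translate([334, 257, 0]) cylinder(h = 349, r = 13);
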